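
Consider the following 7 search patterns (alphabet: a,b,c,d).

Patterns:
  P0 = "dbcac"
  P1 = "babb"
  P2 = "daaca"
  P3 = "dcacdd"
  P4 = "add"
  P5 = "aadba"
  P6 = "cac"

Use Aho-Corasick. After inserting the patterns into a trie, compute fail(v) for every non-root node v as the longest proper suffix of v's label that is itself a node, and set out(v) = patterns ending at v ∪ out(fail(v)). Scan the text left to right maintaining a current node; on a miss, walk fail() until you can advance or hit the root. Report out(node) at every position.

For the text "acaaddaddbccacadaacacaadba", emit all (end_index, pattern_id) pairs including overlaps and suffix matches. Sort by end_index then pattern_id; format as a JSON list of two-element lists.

Build:
Trie nodes:
  0='ε' goto a→19 b→6 c→26 d→1
  1='d' goto a→10 b→2 c→14
  2='db' goto c→3
  3='dbc' goto a→4
  4='dbca' goto c→5
  5='dbcac' goto ·  ←P0
  6='b' goto a→7
  7='ba' goto b→8
  8='bab' goto b→9
  9='babb' goto ·  ←P1
  10='da' goto a→11
  11='daa' goto c→12
  12='daac' goto a→13
  13='daaca' goto ·  ←P2
  14='dc' goto a→15
  15='dca' goto c→16
  16='dcac' goto d→17
  17='dcacd' goto d→18
  18='dcacdd' goto ·  ←P3
  19='a' goto a→22 d→20
  20='ad' goto d→21
  21='add' goto ·  ←P4
  22='aa' goto d→23
  23='aad' goto b→24
  24='aadb' goto a→25
  25='aadba' goto ·  ←P5
  26='c' goto a→27
  27='ca' goto c→28
  28='cac' goto ·  ←P6

BFS fail/out derivation:
  fail(1) 'd': from fail(0)=0 chase 'd': 0 ⇒ 0;  out=∅∪out(0)=∅
  fail(6) 'b': from fail(0)=0 chase 'b': 0 ⇒ 0;  out=∅∪out(0)=∅
  fail(19) 'a': from fail(0)=0 chase 'a': 0 ⇒ 0;  out=∅∪out(0)=∅
  fail(26) 'c': from fail(0)=0 chase 'c': 0 ⇒ 0;  out=∅∪out(0)=∅
  fail(2) 'db': from fail(1)=0 chase 'b': 0 ⇒ 6;  out=∅∪out(6)=∅
  fail(7) 'ba': from fail(6)=0 chase 'a': 0 ⇒ 19;  out=∅∪out(19)=∅
  fail(10) 'da': from fail(1)=0 chase 'a': 0 ⇒ 19;  out=∅∪out(19)=∅
  fail(14) 'dc': from fail(1)=0 chase 'c': 0 ⇒ 26;  out=∅∪out(26)=∅
  fail(20) 'ad': from fail(19)=0 chase 'd': 0 ⇒ 1;  out=∅∪out(1)=∅
  fail(22) 'aa': from fail(19)=0 chase 'a': 0 ⇒ 19;  out=∅∪out(19)=∅
  fail(27) 'ca': from fail(26)=0 chase 'a': 0 ⇒ 19;  out=∅∪out(19)=∅
  fail(3) 'dbc': from fail(2)=6 chase 'c': 6→0 ⇒ 26;  out=∅∪out(26)=∅
  fail(8) 'bab': from fail(7)=19 chase 'b': 19→0 ⇒ 6;  out=∅∪out(6)=∅
  fail(11) 'daa': from fail(10)=19 chase 'a': 19 ⇒ 22;  out=∅∪out(22)=∅
  fail(15) 'dca': from fail(14)=26 chase 'a': 26 ⇒ 27;  out=∅∪out(27)=∅
  fail(21) 'add': from fail(20)=1 chase 'd': 1→0 ⇒ 1;  out={4}∪out(1)={4}
  fail(23) 'aad': from fail(22)=19 chase 'd': 19 ⇒ 20;  out=∅∪out(20)=∅
  fail(28) 'cac': from fail(27)=19 chase 'c': 19→0 ⇒ 26;  out={6}∪out(26)={6}
  fail(4) 'dbca': from fail(3)=26 chase 'a': 26 ⇒ 27;  out=∅∪out(27)=∅
  fail(9) 'babb': from fail(8)=6 chase 'b': 6→0 ⇒ 6;  out={1}∪out(6)={1}
  fail(12) 'daac': from fail(11)=22 chase 'c': 22→19→0 ⇒ 26;  out=∅∪out(26)=∅
  fail(16) 'dcac': from fail(15)=27 chase 'c': 27 ⇒ 28;  out=∅∪out(28)={6}
  fail(24) 'aadb': from fail(23)=20 chase 'b': 20→1 ⇒ 2;  out=∅∪out(2)=∅
  fail(5) 'dbcac': from fail(4)=27 chase 'c': 27 ⇒ 28;  out={0}∪out(28)={0,6}
  fail(13) 'daaca': from fail(12)=26 chase 'a': 26 ⇒ 27;  out={2}∪out(27)={2}
  fail(17) 'dcacd': from fail(16)=28 chase 'd': 28→26→0 ⇒ 1;  out=∅∪out(1)=∅
  fail(25) 'aadba': from fail(24)=2 chase 'a': 2→6 ⇒ 7;  out={5}∪out(7)={5}
  fail(18) 'dcacdd': from fail(17)=1 chase 'd': 1→0 ⇒ 1;  out={3}∪out(1)={3}

Scan:
i=0 'a': node 0→19
i=1 'c': node 19→26 (via fail)
i=2 'a': node 26→27
i=3 'a': node 27→22 (via fail)
i=4 'd': node 22→23
i=5 'd': node 23→21 (via fail)  ** P4@[3:5]
i=6 'a': node 21→10 (via fail)
i=7 'd': node 10→20 (via fail)
i=8 'd': node 20→21  ** P4@[6:8]
i=9 'b': node 21→2 (via fail)
i=10 'c': node 2→3
i=11 'c': node 3→26 (via fail)
i=12 'a': node 26→27
i=13 'c': node 27→28  ** P6@[11:13]
i=14 'a': node 28→27 (via fail)
i=15 'd': node 27→20 (via fail)
i=16 'a': node 20→10 (via fail)
i=17 'a': node 10→11
i=18 'c': node 11→12
i=19 'a': node 12→13  ** P2@[15:19]
i=20 'c': node 13→28 (via fail)  ** P6@[18:20]
i=21 'a': node 28→27 (via fail)
i=22 'a': node 27→22 (via fail)
i=23 'd': node 22→23
i=24 'b': node 23→24
i=25 'a': node 24→25  ** P5@[21:25]

Matches: [[5,4],[8,4],[13,6],[19,2],[20,6],[25,5]]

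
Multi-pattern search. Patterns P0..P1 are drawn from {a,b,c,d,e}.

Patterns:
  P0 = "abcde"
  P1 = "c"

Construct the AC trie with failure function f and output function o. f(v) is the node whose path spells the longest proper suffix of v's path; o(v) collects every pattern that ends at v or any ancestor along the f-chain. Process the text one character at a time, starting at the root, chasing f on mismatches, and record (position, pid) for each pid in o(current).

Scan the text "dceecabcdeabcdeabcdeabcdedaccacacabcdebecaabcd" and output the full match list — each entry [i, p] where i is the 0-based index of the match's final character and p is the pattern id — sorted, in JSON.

Construct AC machine:
Trie (insert patterns):
  n0 'ε': a→1 c→6
  n1 'a': b→2
  n2 'ab': c→3
  n3 'abc': d→4
  n4 'abcd': e→5
  n5 'abcde': ·  ←P0
  n6 'c': ·  ←P1

BFS fail/out derivation:
  n1('a'): parent n0 fail=0; on 'a' 0 → fail=0;  out ∅∪∅=∅
  n6('c'): parent n0 fail=0; on 'c' 0 → fail=0;  out {1}∪∅={1}
  n2('ab'): parent n1 fail=0; on 'b' 0 → fail=0;  out ∅∪∅=∅
  n3('abc'): parent n2 fail=0; on 'c' 0 → fail=6;  out ∅∪{1}={1}
  n4('abcd'): parent n3 fail=6; on 'd' 6→0 → fail=0;  out ∅∪∅=∅
  n5('abcde'): parent n4 fail=0; on 'e' 0 → fail=0;  out {0}∪∅={0}

Scan:
pos 0 'd': at 0
pos 1 'c': at 6  emit P1@[1:1]
pos 2 'e': at 0 (via fail)
pos 3 'e': at 0
pos 4 'c': at 6  emit P1@[4:4]
pos 5 'a': at 1 (via fail)
pos 6 'b': at 2
pos 7 'c': at 3  emit P1@[7:7]
pos 8 'd': at 4
pos 9 'e': at 5  emit P0@[5:9]
pos 10 'a': at 1 (via fail)
pos 11 'b': at 2
pos 12 'c': at 3  emit P1@[12:12]
pos 13 'd': at 4
pos 14 'e': at 5  emit P0@[10:14]
pos 15 'a': at 1 (via fail)
pos 16 'b': at 2
pos 17 'c': at 3  emit P1@[17:17]
pos 18 'd': at 4
pos 19 'e': at 5  emit P0@[15:19]
pos 20 'a': at 1 (via fail)
pos 21 'b': at 2
pos 22 'c': at 3  emit P1@[22:22]
pos 23 'd': at 4
pos 24 'e': at 5  emit P0@[20:24]
pos 25 'd': at 0 (via fail)
pos 26 'a': at 1
pos 27 'c': at 6 (via fail)  emit P1@[27:27]
pos 28 'c': at 6 (via fail)  emit P1@[28:28]
pos 29 'a': at 1 (via fail)
pos 30 'c': at 6 (via fail)  emit P1@[30:30]
pos 31 'a': at 1 (via fail)
pos 32 'c': at 6 (via fail)  emit P1@[32:32]
pos 33 'a': at 1 (via fail)
pos 34 'b': at 2
pos 35 'c': at 3  emit P1@[35:35]
pos 36 'd': at 4
pos 37 'e': at 5  emit P0@[33:37]
pos 38 'b': at 0 (via fail)
pos 39 'e': at 0
pos 40 'c': at 6  emit P1@[40:40]
pos 41 'a': at 1 (via fail)
pos 42 'a': at 1 (via fail)
pos 43 'b': at 2
pos 44 'c': at 3  emit P1@[44:44]
pos 45 'd': at 4

Result: [[1,1],[4,1],[7,1],[9,0],[12,1],[14,0],[17,1],[19,0],[22,1],[24,0],[27,1],[28,1],[30,1],[32,1],[35,1],[37,0],[40,1],[44,1]]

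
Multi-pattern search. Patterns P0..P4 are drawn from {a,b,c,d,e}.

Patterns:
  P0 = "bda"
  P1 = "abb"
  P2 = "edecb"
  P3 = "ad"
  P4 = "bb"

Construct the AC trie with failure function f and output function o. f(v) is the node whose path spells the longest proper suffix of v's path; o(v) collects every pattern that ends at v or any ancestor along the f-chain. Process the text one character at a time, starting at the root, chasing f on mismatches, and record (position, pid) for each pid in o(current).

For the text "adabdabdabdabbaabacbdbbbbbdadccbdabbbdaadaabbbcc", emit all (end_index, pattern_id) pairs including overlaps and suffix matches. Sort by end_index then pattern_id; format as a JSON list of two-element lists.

Build automaton:
Trie (insert patterns):
  0='ε' goto a→4 b→1 e→7
  1='b' goto b→13 d→2
  2='bd' goto a→3
  3='bda' goto ·  [P0 ends]
  4='a' goto b→5 d→12
  5='ab' goto b→6
  6='abb' goto ·  [P1 ends]
  7='e' goto d→8
  8='ed' goto e→9
  9='ede' goto c→10
  10='edec' goto b→11
  11='edecb' goto ·  [P2 ends]
  12='ad' goto ·  [P3 ends]
  13='bb' goto ·  [P4 ends]

BFS fail/out derivation:
  n1('b'): parent n0 fail=0; on 'b' 0 → fail=0;  out ∅∪∅=∅
  n4('a'): parent n0 fail=0; on 'a' 0 → fail=0;  out ∅∪∅=∅
  n7('e'): parent n0 fail=0; on 'e' 0 → fail=0;  out ∅∪∅=∅
  n2('bd'): parent n1 fail=0; on 'd' 0 → fail=0;  out ∅∪∅=∅
  n5('ab'): parent n4 fail=0; on 'b' 0 → fail=1;  out ∅∪∅=∅
  n8('ed'): parent n7 fail=0; on 'd' 0 → fail=0;  out ∅∪∅=∅
  n12('ad'): parent n4 fail=0; on 'd' 0 → fail=0;  out {3}∪∅={3}
  n13('bb'): parent n1 fail=0; on 'b' 0 → fail=1;  out {4}∪∅={4}
  n3('bda'): parent n2 fail=0; on 'a' 0 → fail=4;  out {0}∪∅={0}
  n6('abb'): parent n5 fail=1; on 'b' 1 → fail=13;  out {1}∪{4}={1,4}
  n9('ede'): parent n8 fail=0; on 'e' 0 → fail=7;  out ∅∪∅=∅
  n10('edec'): parent n9 fail=7; on 'c' 7→0 → fail=0;  out ∅∪∅=∅
  n11('edecb'): parent n10 fail=0; on 'b' 0 → fail=1;  out {2}∪∅={2}

Text stream:
i=0 'a': node 0→4
i=1 'd': node 4→12  → match P3@[0:1]
i=2 'a': node 12→4 (via fail)
i=3 'b': node 4→5
i=4 'd': node 5→2 (via fail)
i=5 'a': node 2→3  → match P0@[3:5]
i=6 'b': node 3→5 (via fail)
i=7 'd': node 5→2 (via fail)
i=8 'a': node 2→3  → match P0@[6:8]
i=9 'b': node 3→5 (via fail)
i=10 'd': node 5→2 (via fail)
i=11 'a': node 2→3  → match P0@[9:11]
i=12 'b': node 3→5 (via fail)
i=13 'b': node 5→6  → match P1@[11:13],P4@[12:13]
i=14 'a': node 6→4 (via fail)
i=15 'a': node 4→4 (via fail)
i=16 'b': node 4→5
i=17 'a': node 5→4 (via fail)
i=18 'c': node 4→0 (via fail)
i=19 'b': node 0→1
i=20 'd': node 1→2
i=21 'b': node 2→1 (via fail)
i=22 'b': node 1→13  → match P4@[21:22]
i=23 'b': node 13→13 (via fail)  → match P4@[22:23]
i=24 'b': node 13→13 (via fail)  → match P4@[23:24]
i=25 'b': node 13→13 (via fail)  → match P4@[24:25]
i=26 'd': node 13→2 (via fail)
i=27 'a': node 2→3  → match P0@[25:27]
i=28 'd': node 3→12 (via fail)  → match P3@[27:28]
i=29 'c': node 12→0 (via fail)
i=30 'c': node 0→0
i=31 'b': node 0→1
i=32 'd': node 1→2
i=33 'a': node 2→3  → match P0@[31:33]
i=34 'b': node 3→5 (via fail)
i=35 'b': node 5→6  → match P1@[33:35],P4@[34:35]
i=36 'b': node 6→13 (via fail)  → match P4@[35:36]
i=37 'd': node 13→2 (via fail)
i=38 'a': node 2→3  → match P0@[36:38]
i=39 'a': node 3→4 (via fail)
i=40 'd': node 4→12  → match P3@[39:40]
i=41 'a': node 12→4 (via fail)
i=42 'a': node 4→4 (via fail)
i=43 'b': node 4→5
i=44 'b': node 5→6  → match P1@[42:44],P4@[43:44]
i=45 'b': node 6→13 (via fail)  → match P4@[44:45]
i=46 'c': node 13→0 (via fail)
i=47 'c': node 0→0

Matches: [[1,3],[5,0],[8,0],[11,0],[13,1],[13,4],[22,4],[23,4],[24,4],[25,4],[27,0],[28,3],[33,0],[35,1],[35,4],[36,4],[38,0],[40,3],[44,1],[44,4],[45,4]]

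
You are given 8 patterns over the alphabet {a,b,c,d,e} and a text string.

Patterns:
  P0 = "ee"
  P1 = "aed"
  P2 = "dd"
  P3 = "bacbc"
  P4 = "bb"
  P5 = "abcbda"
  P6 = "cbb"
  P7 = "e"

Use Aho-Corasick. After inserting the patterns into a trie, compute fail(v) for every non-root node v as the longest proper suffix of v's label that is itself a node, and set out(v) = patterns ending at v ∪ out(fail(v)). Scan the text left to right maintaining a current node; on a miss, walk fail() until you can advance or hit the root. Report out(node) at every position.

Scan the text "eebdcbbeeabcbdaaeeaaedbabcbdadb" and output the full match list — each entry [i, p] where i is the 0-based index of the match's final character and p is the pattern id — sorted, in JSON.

Construct AC machine:
Trie (insert patterns):
  n0 'ε': a→3 b→8 c→19 d→6 e→1
  n1 'e': e→2  [P7 ends]
  n2 'ee': ·  [P0 ends]
  n3 'a': b→14 e→4
  n4 'ae': d→5
  n5 'aed': ·  [P1 ends]
  n6 'd': d→7
  n7 'dd': ·  [P2 ends]
  n8 'b': a→9 b→13
  n9 'ba': c→10
  n10 'bac': b→11
  n11 'bacb': c→12
  n12 'bacbc': ·  [P3 ends]
  n13 'bb': ·  [P4 ends]
  n14 'ab': c→15
  n15 'abc': b→16
  n16 'abcb': d→17
  n17 'abcbd': a→18
  n18 'abcbda': ·  [P5 ends]
  n19 'c': b→20
  n20 'cb': b→21
  n21 'cbb': ·  [P6 ends]

Failure links (BFS by depth):
  fail(1) 'e': from fail(0)=0 chase 'e': 0 ⇒ 0;  out={7}∪out(0)={7}
  fail(3) 'a': from fail(0)=0 chase 'a': 0 ⇒ 0;  out=∅∪out(0)=∅
  fail(6) 'd': from fail(0)=0 chase 'd': 0 ⇒ 0;  out=∅∪out(0)=∅
  fail(8) 'b': from fail(0)=0 chase 'b': 0 ⇒ 0;  out=∅∪out(0)=∅
  fail(19) 'c': from fail(0)=0 chase 'c': 0 ⇒ 0;  out=∅∪out(0)=∅
  fail(2) 'ee': from fail(1)=0 chase 'e': 0 ⇒ 1;  out={0}∪out(1)={0,7}
  fail(4) 'ae': from fail(3)=0 chase 'e': 0 ⇒ 1;  out=∅∪out(1)={7}
  fail(7) 'dd': from fail(6)=0 chase 'd': 0 ⇒ 6;  out={2}∪out(6)={2}
  fail(9) 'ba': from fail(8)=0 chase 'a': 0 ⇒ 3;  out=∅∪out(3)=∅
  fail(13) 'bb': from fail(8)=0 chase 'b': 0 ⇒ 8;  out={4}∪out(8)={4}
  fail(14) 'ab': from fail(3)=0 chase 'b': 0 ⇒ 8;  out=∅∪out(8)=∅
  fail(20) 'cb': from fail(19)=0 chase 'b': 0 ⇒ 8;  out=∅∪out(8)=∅
  fail(5) 'aed': from fail(4)=1 chase 'd': 1→0 ⇒ 6;  out={1}∪out(6)={1}
  fail(10) 'bac': from fail(9)=3 chase 'c': 3→0 ⇒ 19;  out=∅∪out(19)=∅
  fail(15) 'abc': from fail(14)=8 chase 'c': 8→0 ⇒ 19;  out=∅∪out(19)=∅
  fail(21) 'cbb': from fail(20)=8 chase 'b': 8 ⇒ 13;  out={6}∪out(13)={4,6}
  fail(11) 'bacb': from fail(10)=19 chase 'b': 19 ⇒ 20;  out=∅∪out(20)=∅
  fail(16) 'abcb': from fail(15)=19 chase 'b': 19 ⇒ 20;  out=∅∪out(20)=∅
  fail(12) 'bacbc': from fail(11)=20 chase 'c': 20→8→0 ⇒ 19;  out={3}∪out(19)={3}
  fail(17) 'abcbd': from fail(16)=20 chase 'd': 20→8→0 ⇒ 6;  out=∅∪out(6)=∅
  fail(18) 'abcbda': from fail(17)=6 chase 'a': 6→0 ⇒ 3;  out={5}∪out(3)={5}

Text stream:
[0] read 'e'  n0⇒n1  ** P7@[0:0]
[1] read 'e'  n1⇒n2  ** P0@[0:1],P7@[1:1]
[2] read 'b'  n2⇒n8 ·f
[3] read 'd'  n8⇒n6 ·f
[4] read 'c'  n6⇒n19 ·f
[5] read 'b'  n19⇒n20
[6] read 'b'  n20⇒n21  ** P4@[5:6],P6@[4:6]
[7] read 'e'  n21⇒n1 ·f  ** P7@[7:7]
[8] read 'e'  n1⇒n2  ** P0@[7:8],P7@[8:8]
[9] read 'a'  n2⇒n3 ·f
[10] read 'b'  n3⇒n14
[11] read 'c'  n14⇒n15
[12] read 'b'  n15⇒n16
[13] read 'd'  n16⇒n17
[14] read 'a'  n17⇒n18  ** P5@[9:14]
[15] read 'a'  n18⇒n3 ·f
[16] read 'e'  n3⇒n4  ** P7@[16:16]
[17] read 'e'  n4⇒n2 ·f  ** P0@[16:17],P7@[17:17]
[18] read 'a'  n2⇒n3 ·f
[19] read 'a'  n3⇒n3 ·f
[20] read 'e'  n3⇒n4  ** P7@[20:20]
[21] read 'd'  n4⇒n5  ** P1@[19:21]
[22] read 'b'  n5⇒n8 ·f
[23] read 'a'  n8⇒n9
[24] read 'b'  n9⇒n14 ·f
[25] read 'c'  n14⇒n15
[26] read 'b'  n15⇒n16
[27] read 'd'  n16⇒n17
[28] read 'a'  n17⇒n18  ** P5@[23:28]
[29] read 'd'  n18⇒n6 ·f
[30] read 'b'  n6⇒n8 ·f

Result: [[0,7],[1,0],[1,7],[6,4],[6,6],[7,7],[8,0],[8,7],[14,5],[16,7],[17,0],[17,7],[20,7],[21,1],[28,5]]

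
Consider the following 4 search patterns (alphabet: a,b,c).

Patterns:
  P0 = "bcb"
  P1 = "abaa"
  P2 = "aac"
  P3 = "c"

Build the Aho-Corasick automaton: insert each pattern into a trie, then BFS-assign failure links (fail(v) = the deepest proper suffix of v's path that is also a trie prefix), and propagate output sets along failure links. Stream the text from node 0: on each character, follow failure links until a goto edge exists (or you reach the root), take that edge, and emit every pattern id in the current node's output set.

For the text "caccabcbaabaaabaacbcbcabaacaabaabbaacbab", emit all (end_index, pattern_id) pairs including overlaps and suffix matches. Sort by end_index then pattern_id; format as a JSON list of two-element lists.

Construct AC machine:
Trie (insert patterns):
  n0 'ε': a→4 b→1 c→10
  n1 'b': c→2
  n2 'bc': b→3
  n3 'bcb': ·  [P0 ends]
  n4 'a': a→8 b→5
  n5 'ab': a→6
  n6 'aba': a→7
  n7 'abaa': ·  [P1 ends]
  n8 'aa': c→9
  n9 'aac': ·  [P2 ends]
  n10 'c': ·  [P3 ends]

BFS fail/out derivation:
  fail(1) 'b': from fail(0)=0 chase 'b': 0 ⇒ 0;  out=∅∪out(0)=∅
  fail(4) 'a': from fail(0)=0 chase 'a': 0 ⇒ 0;  out=∅∪out(0)=∅
  fail(10) 'c': from fail(0)=0 chase 'c': 0 ⇒ 0;  out={3}∪out(0)={3}
  fail(2) 'bc': from fail(1)=0 chase 'c': 0 ⇒ 10;  out=∅∪out(10)={3}
  fail(5) 'ab': from fail(4)=0 chase 'b': 0 ⇒ 1;  out=∅∪out(1)=∅
  fail(8) 'aa': from fail(4)=0 chase 'a': 0 ⇒ 4;  out=∅∪out(4)=∅
  fail(3) 'bcb': from fail(2)=10 chase 'b': 10→0 ⇒ 1;  out={0}∪out(1)={0}
  fail(6) 'aba': from fail(5)=1 chase 'a': 1→0 ⇒ 4;  out=∅∪out(4)=∅
  fail(9) 'aac': from fail(8)=4 chase 'c': 4→0 ⇒ 10;  out={2}∪out(10)={2,3}
  fail(7) 'abaa': from fail(6)=4 chase 'a': 4 ⇒ 8;  out={1}∪out(8)={1}

Scan:
[0] read 'c'  n0⇒n10  ** P3@[0:0]
[1] read 'a'  n10⇒n4 (fail-walked)
[2] read 'c'  n4⇒n10 (fail-walked)  ** P3@[2:2]
[3] read 'c'  n10⇒n10 (fail-walked)  ** P3@[3:3]
[4] read 'a'  n10⇒n4 (fail-walked)
[5] read 'b'  n4⇒n5
[6] read 'c'  n5⇒n2 (fail-walked)  ** P3@[6:6]
[7] read 'b'  n2⇒n3  ** P0@[5:7]
[8] read 'a'  n3⇒n4 (fail-walked)
[9] read 'a'  n4⇒n8
[10] read 'b'  n8⇒n5 (fail-walked)
[11] read 'a'  n5⇒n6
[12] read 'a'  n6⇒n7  ** P1@[9:12]
[13] read 'a'  n7⇒n8 (fail-walked)
[14] read 'b'  n8⇒n5 (fail-walked)
[15] read 'a'  n5⇒n6
[16] read 'a'  n6⇒n7  ** P1@[13:16]
[17] read 'c'  n7⇒n9 (fail-walked)  ** P2@[15:17],P3@[17:17]
[18] read 'b'  n9⇒n1 (fail-walked)
[19] read 'c'  n1⇒n2  ** P3@[19:19]
[20] read 'b'  n2⇒n3  ** P0@[18:20]
[21] read 'c'  n3⇒n2 (fail-walked)  ** P3@[21:21]
[22] read 'a'  n2⇒n4 (fail-walked)
[23] read 'b'  n4⇒n5
[24] read 'a'  n5⇒n6
[25] read 'a'  n6⇒n7  ** P1@[22:25]
[26] read 'c'  n7⇒n9 (fail-walked)  ** P2@[24:26],P3@[26:26]
[27] read 'a'  n9⇒n4 (fail-walked)
[28] read 'a'  n4⇒n8
[29] read 'b'  n8⇒n5 (fail-walked)
[30] read 'a'  n5⇒n6
[31] read 'a'  n6⇒n7  ** P1@[28:31]
[32] read 'b'  n7⇒n5 (fail-walked)
[33] read 'b'  n5⇒n1 (fail-walked)
[34] read 'a'  n1⇒n4 (fail-walked)
[35] read 'a'  n4⇒n8
[36] read 'c'  n8⇒n9  ** P2@[34:36],P3@[36:36]
[37] read 'b'  n9⇒n1 (fail-walked)
[38] read 'a'  n1⇒n4 (fail-walked)
[39] read 'b'  n4⇒n5

Result: [[0,3],[2,3],[3,3],[6,3],[7,0],[12,1],[16,1],[17,2],[17,3],[19,3],[20,0],[21,3],[25,1],[26,2],[26,3],[31,1],[36,2],[36,3]]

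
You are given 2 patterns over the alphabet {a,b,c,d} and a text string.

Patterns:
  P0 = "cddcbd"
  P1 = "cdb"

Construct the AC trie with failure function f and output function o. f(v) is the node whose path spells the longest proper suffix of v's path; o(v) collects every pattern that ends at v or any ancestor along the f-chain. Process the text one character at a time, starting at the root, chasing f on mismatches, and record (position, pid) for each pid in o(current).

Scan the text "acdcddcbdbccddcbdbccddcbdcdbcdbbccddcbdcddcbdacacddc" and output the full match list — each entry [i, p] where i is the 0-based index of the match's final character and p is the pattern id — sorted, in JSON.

Build automaton:
Trie nodes:
  0='ε' goto c→1
  1='c' goto d→2
  2='cd' goto b→7 d→3
  3='cdd' goto c→4
  4='cddc' goto b→5
  5='cddcb' goto d→6
  6='cddcbd' goto ·  ←P0
  7='cdb' goto ·  ←P1

BFS fail/out derivation:
  fail(1) 'c': from fail(0)=0 chase 'c': 0 ⇒ 0;  out=∅∪out(0)=∅
  fail(2) 'cd': from fail(1)=0 chase 'd': 0 ⇒ 0;  out=∅∪out(0)=∅
  fail(3) 'cdd': from fail(2)=0 chase 'd': 0 ⇒ 0;  out=∅∪out(0)=∅
  fail(7) 'cdb': from fail(2)=0 chase 'b': 0 ⇒ 0;  out={1}∪out(0)={1}
  fail(4) 'cddc': from fail(3)=0 chase 'c': 0 ⇒ 1;  out=∅∪out(1)=∅
  fail(5) 'cddcb': from fail(4)=1 chase 'b': 1→0 ⇒ 0;  out=∅∪out(0)=∅
  fail(6) 'cddcbd': from fail(5)=0 chase 'd': 0 ⇒ 0;  out={0}∪out(0)={0}

Run:
i=0 'a': node 0→0
i=1 'c': node 0→1
i=2 'd': node 1→2
i=3 'c': node 2→1 (fail-walked)
i=4 'd': node 1→2
i=5 'd': node 2→3
i=6 'c': node 3→4
i=7 'b': node 4→5
i=8 'd': node 5→6  ** P0@[3:8]
i=9 'b': node 6→0 (fail-walked)
i=10 'c': node 0→1
i=11 'c': node 1→1 (fail-walked)
i=12 'd': node 1→2
i=13 'd': node 2→3
i=14 'c': node 3→4
i=15 'b': node 4→5
i=16 'd': node 5→6  ** P0@[11:16]
i=17 'b': node 6→0 (fail-walked)
i=18 'c': node 0→1
i=19 'c': node 1→1 (fail-walked)
i=20 'd': node 1→2
i=21 'd': node 2→3
i=22 'c': node 3→4
i=23 'b': node 4→5
i=24 'd': node 5→6  ** P0@[19:24]
i=25 'c': node 6→1 (fail-walked)
i=26 'd': node 1→2
i=27 'b': node 2→7  ** P1@[25:27]
i=28 'c': node 7→1 (fail-walked)
i=29 'd': node 1→2
i=30 'b': node 2→7  ** P1@[28:30]
i=31 'b': node 7→0 (fail-walked)
i=32 'c': node 0→1
i=33 'c': node 1→1 (fail-walked)
i=34 'd': node 1→2
i=35 'd': node 2→3
i=36 'c': node 3→4
i=37 'b': node 4→5
i=38 'd': node 5→6  ** P0@[33:38]
i=39 'c': node 6→1 (fail-walked)
i=40 'd': node 1→2
i=41 'd': node 2→3
i=42 'c': node 3→4
i=43 'b': node 4→5
i=44 'd': node 5→6  ** P0@[39:44]
i=45 'a': node 6→0 (fail-walked)
i=46 'c': node 0→1
i=47 'a': node 1→0 (fail-walked)
i=48 'c': node 0→1
i=49 'd': node 1→2
i=50 'd': node 2→3
i=51 'c': node 3→4

Matches: [[8,0],[16,0],[24,0],[27,1],[30,1],[38,0],[44,0]]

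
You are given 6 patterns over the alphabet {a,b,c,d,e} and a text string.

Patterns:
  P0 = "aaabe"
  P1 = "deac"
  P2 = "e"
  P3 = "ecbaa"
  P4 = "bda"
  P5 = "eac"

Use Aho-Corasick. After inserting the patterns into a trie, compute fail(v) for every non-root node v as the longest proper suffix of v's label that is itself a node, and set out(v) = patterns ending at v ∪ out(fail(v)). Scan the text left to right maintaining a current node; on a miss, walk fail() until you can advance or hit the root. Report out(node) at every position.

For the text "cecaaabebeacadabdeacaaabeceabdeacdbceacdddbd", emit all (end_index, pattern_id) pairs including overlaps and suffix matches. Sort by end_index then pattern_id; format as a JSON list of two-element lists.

Build automaton:
Trie nodes:
  0='ε' goto a→1 b→15 d→6 e→10
  1='a' goto a→2
  2='aa' goto a→3
  3='aaa' goto b→4
  4='aaab' goto e→5
  5='aaabe' goto ·  ←P0
  6='d' goto e→7
  7='de' goto a→8
  8='dea' goto c→9
  9='deac' goto ·  ←P1
  10='e' goto a→18 c→11  ←P2
  11='ec' goto b→12
  12='ecb' goto a→13
  13='ecba' goto a→14
  14='ecbaa' goto ·  ←P3
  15='b' goto d→16
  16='bd' goto a→17
  17='bda' goto ·  ←P4
  18='ea' goto c→19
  19='eac' goto ·  ←P5

BFS fail/out derivation:
  n1('a'): parent n0 fail=0; on 'a' 0 → fail=0;  out ∅∪∅=∅
  n6('d'): parent n0 fail=0; on 'd' 0 → fail=0;  out ∅∪∅=∅
  n10('e'): parent n0 fail=0; on 'e' 0 → fail=0;  out {2}∪∅={2}
  n15('b'): parent n0 fail=0; on 'b' 0 → fail=0;  out ∅∪∅=∅
  n2('aa'): parent n1 fail=0; on 'a' 0 → fail=1;  out ∅∪∅=∅
  n7('de'): parent n6 fail=0; on 'e' 0 → fail=10;  out ∅∪{2}={2}
  n11('ec'): parent n10 fail=0; on 'c' 0 → fail=0;  out ∅∪∅=∅
  n16('bd'): parent n15 fail=0; on 'd' 0 → fail=6;  out ∅∪∅=∅
  n18('ea'): parent n10 fail=0; on 'a' 0 → fail=1;  out ∅∪∅=∅
  n3('aaa'): parent n2 fail=1; on 'a' 1 → fail=2;  out ∅∪∅=∅
  n8('dea'): parent n7 fail=10; on 'a' 10 → fail=18;  out ∅∪∅=∅
  n12('ecb'): parent n11 fail=0; on 'b' 0 → fail=15;  out ∅∪∅=∅
  n17('bda'): parent n16 fail=6; on 'a' 6→0 → fail=1;  out {4}∪∅={4}
  n19('eac'): parent n18 fail=1; on 'c' 1→0 → fail=0;  out {5}∪∅={5}
  n4('aaab'): parent n3 fail=2; on 'b' 2→1→0 → fail=15;  out ∅∪∅=∅
  n9('deac'): parent n8 fail=18; on 'c' 18 → fail=19;  out {1}∪{5}={1,5}
  n13('ecba'): parent n12 fail=15; on 'a' 15→0 → fail=1;  out ∅∪∅=∅
  n5('aaabe'): parent n4 fail=15; on 'e' 15→0 → fail=10;  out {0}∪{2}={0,2}
  n14('ecbaa'): parent n13 fail=1; on 'a' 1 → fail=2;  out {3}∪∅={3}

Run:
pos 0 'c': at 0
pos 1 'e': at 10  → match P2@[1:1]
pos 2 'c': at 11
pos 3 'a': at 1 ·f
pos 4 'a': at 2
pos 5 'a': at 3
pos 6 'b': at 4
pos 7 'e': at 5  → match P0@[3:7],P2@[7:7]
pos 8 'b': at 15 ·f
pos 9 'e': at 10 ·f  → match P2@[9:9]
pos 10 'a': at 18
pos 11 'c': at 19  → match P5@[9:11]
pos 12 'a': at 1 ·f
pos 13 'd': at 6 ·f
pos 14 'a': at 1 ·f
pos 15 'b': at 15 ·f
pos 16 'd': at 16
pos 17 'e': at 7 ·f  → match P2@[17:17]
pos 18 'a': at 8
pos 19 'c': at 9  → match P1@[16:19],P5@[17:19]
pos 20 'a': at 1 ·f
pos 21 'a': at 2
pos 22 'a': at 3
pos 23 'b': at 4
pos 24 'e': at 5  → match P0@[20:24],P2@[24:24]
pos 25 'c': at 11 ·f
pos 26 'e': at 10 ·f  → match P2@[26:26]
pos 27 'a': at 18
pos 28 'b': at 15 ·f
pos 29 'd': at 16
pos 30 'e': at 7 ·f  → match P2@[30:30]
pos 31 'a': at 8
pos 32 'c': at 9  → match P1@[29:32],P5@[30:32]
pos 33 'd': at 6 ·f
pos 34 'b': at 15 ·f
pos 35 'c': at 0 ·f
pos 36 'e': at 10  → match P2@[36:36]
pos 37 'a': at 18
pos 38 'c': at 19  → match P5@[36:38]
pos 39 'd': at 6 ·f
pos 40 'd': at 6 ·f
pos 41 'd': at 6 ·f
pos 42 'b': at 15 ·f
pos 43 'd': at 16

All matches (sorted): [[1,2],[7,0],[7,2],[9,2],[11,5],[17,2],[19,1],[19,5],[24,0],[24,2],[26,2],[30,2],[32,1],[32,5],[36,2],[38,5]]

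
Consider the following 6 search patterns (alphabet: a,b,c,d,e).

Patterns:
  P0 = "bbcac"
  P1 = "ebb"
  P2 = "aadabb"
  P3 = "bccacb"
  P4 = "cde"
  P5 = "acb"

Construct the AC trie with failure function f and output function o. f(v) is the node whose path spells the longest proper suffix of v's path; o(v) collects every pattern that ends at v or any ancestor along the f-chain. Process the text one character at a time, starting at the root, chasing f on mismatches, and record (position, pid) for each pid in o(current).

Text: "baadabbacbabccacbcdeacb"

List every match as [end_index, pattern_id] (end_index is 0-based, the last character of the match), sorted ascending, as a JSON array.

Build automaton:
Trie (insert patterns):
  n0 'ε': a→9 b→1 c→20 e→6
  n1 'b': b→2 c→15
  n2 'bb': c→3
  n3 'bbc': a→4
  n4 'bbca': c→5
  n5 'bbcac': ·  [P0 ends]
  n6 'e': b→7
  n7 'eb': b→8
  n8 'ebb': ·  [P1 ends]
  n9 'a': a→10 c→23
  n10 'aa': d→11
  n11 'aad': a→12
  n12 'aada': b→13
  n13 'aadab': b→14
  n14 'aadabb': ·  [P2 ends]
  n15 'bc': c→16
  n16 'bcc': a→17
  n17 'bcca': c→18
  n18 'bccac': b→19
  n19 'bccacb': ·  [P3 ends]
  n20 'c': d→21
  n21 'cd': e→22
  n22 'cde': ·  [P4 ends]
  n23 'ac': b→24
  n24 'acb': ·  [P5 ends]

BFS fail/out derivation:
  n1('b'): parent n0 fail=0; on 'b' 0 → fail=0;  out ∅∪∅=∅
  n6('e'): parent n0 fail=0; on 'e' 0 → fail=0;  out ∅∪∅=∅
  n9('a'): parent n0 fail=0; on 'a' 0 → fail=0;  out ∅∪∅=∅
  n20('c'): parent n0 fail=0; on 'c' 0 → fail=0;  out ∅∪∅=∅
  n2('bb'): parent n1 fail=0; on 'b' 0 → fail=1;  out ∅∪∅=∅
  n7('eb'): parent n6 fail=0; on 'b' 0 → fail=1;  out ∅∪∅=∅
  n10('aa'): parent n9 fail=0; on 'a' 0 → fail=9;  out ∅∪∅=∅
  n15('bc'): parent n1 fail=0; on 'c' 0 → fail=20;  out ∅∪∅=∅
  n21('cd'): parent n20 fail=0; on 'd' 0 → fail=0;  out ∅∪∅=∅
  n23('ac'): parent n9 fail=0; on 'c' 0 → fail=20;  out ∅∪∅=∅
  n3('bbc'): parent n2 fail=1; on 'c' 1 → fail=15;  out ∅∪∅=∅
  n8('ebb'): parent n7 fail=1; on 'b' 1 → fail=2;  out {1}∪∅={1}
  n11('aad'): parent n10 fail=9; on 'd' 9→0 → fail=0;  out ∅∪∅=∅
  n16('bcc'): parent n15 fail=20; on 'c' 20→0 → fail=20;  out ∅∪∅=∅
  n22('cde'): parent n21 fail=0; on 'e' 0 → fail=6;  out {4}∪∅={4}
  n24('acb'): parent n23 fail=20; on 'b' 20→0 → fail=1;  out {5}∪∅={5}
  n4('bbca'): parent n3 fail=15; on 'a' 15→20→0 → fail=9;  out ∅∪∅=∅
  n12('aada'): parent n11 fail=0; on 'a' 0 → fail=9;  out ∅∪∅=∅
  n17('bcca'): parent n16 fail=20; on 'a' 20→0 → fail=9;  out ∅∪∅=∅
  n5('bbcac'): parent n4 fail=9; on 'c' 9 → fail=23;  out {0}∪∅={0}
  n13('aadab'): parent n12 fail=9; on 'b' 9→0 → fail=1;  out ∅∪∅=∅
  n18('bccac'): parent n17 fail=9; on 'c' 9 → fail=23;  out ∅∪∅=∅
  n14('aadabb'): parent n13 fail=1; on 'b' 1 → fail=2;  out {2}∪∅={2}
  n19('bccacb'): parent n18 fail=23; on 'b' 23 → fail=24;  out {3}∪{5}={3,5}

Scan:
i=0 'b': node 0→1
i=1 'a': node 1→9 (fail-walked)
i=2 'a': node 9→10
i=3 'd': node 10→11
i=4 'a': node 11→12
i=5 'b': node 12→13
i=6 'b': node 13→14  emit P2@[1:6]
i=7 'a': node 14→9 (fail-walked)
i=8 'c': node 9→23
i=9 'b': node 23→24  emit P5@[7:9]
i=10 'a': node 24→9 (fail-walked)
i=11 'b': node 9→1 (fail-walked)
i=12 'c': node 1→15
i=13 'c': node 15→16
i=14 'a': node 16→17
i=15 'c': node 17→18
i=16 'b': node 18→19  emit P3@[11:16],P5@[14:16]
i=17 'c': node 19→15 (fail-walked)
i=18 'd': node 15→21 (fail-walked)
i=19 'e': node 21→22  emit P4@[17:19]
i=20 'a': node 22→9 (fail-walked)
i=21 'c': node 9→23
i=22 'b': node 23→24  emit P5@[20:22]

All matches (sorted): [[6,2],[9,5],[16,3],[16,5],[19,4],[22,5]]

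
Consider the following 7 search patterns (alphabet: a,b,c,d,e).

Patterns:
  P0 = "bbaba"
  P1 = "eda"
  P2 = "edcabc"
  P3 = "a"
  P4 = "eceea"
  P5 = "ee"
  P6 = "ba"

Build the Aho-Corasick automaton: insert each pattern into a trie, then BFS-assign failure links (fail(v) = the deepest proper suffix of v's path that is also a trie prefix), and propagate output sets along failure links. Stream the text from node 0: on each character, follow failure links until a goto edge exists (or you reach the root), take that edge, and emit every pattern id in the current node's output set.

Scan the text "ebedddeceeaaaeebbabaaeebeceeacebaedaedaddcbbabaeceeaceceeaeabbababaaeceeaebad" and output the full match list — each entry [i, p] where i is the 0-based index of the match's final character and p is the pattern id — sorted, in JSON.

Build automaton:
Trie (insert patterns):
  0='ε' goto a→13 b→1 e→6
  1='b' goto a→19 b→2
  2='bb' goto a→3
  3='bba' goto b→4
  4='bbab' goto a→5
  5='bbaba' goto ·  ←P0
  6='e' goto c→14 d→7 e→18
  7='ed' goto a→8 c→9
  8='eda' goto ·  ←P1
  9='edc' goto a→10
  10='edca' goto b→11
  11='edcab' goto c→12
  12='edcabc' goto ·  ←P2
  13='a' goto ·  ←P3
  14='ec' goto e→15
  15='ece' goto e→16
  16='ecee' goto a→17
  17='eceea' goto ·  ←P4
  18='ee' goto ·  ←P5
  19='ba' goto ·  ←P6

Failure links (BFS by depth):
  n1('b'): parent n0 fail=0; on 'b' 0 → fail=0;  out ∅∪∅=∅
  n6('e'): parent n0 fail=0; on 'e' 0 → fail=0;  out ∅∪∅=∅
  n13('a'): parent n0 fail=0; on 'a' 0 → fail=0;  out {3}∪∅={3}
  n2('bb'): parent n1 fail=0; on 'b' 0 → fail=1;  out ∅∪∅=∅
  n7('ed'): parent n6 fail=0; on 'd' 0 → fail=0;  out ∅∪∅=∅
  n14('ec'): parent n6 fail=0; on 'c' 0 → fail=0;  out ∅∪∅=∅
  n18('ee'): parent n6 fail=0; on 'e' 0 → fail=6;  out {5}∪∅={5}
  n19('ba'): parent n1 fail=0; on 'a' 0 → fail=13;  out {6}∪{3}={3,6}
  n3('bba'): parent n2 fail=1; on 'a' 1 → fail=19;  out ∅∪{3,6}={3,6}
  n8('eda'): parent n7 fail=0; on 'a' 0 → fail=13;  out {1}∪{3}={1,3}
  n9('edc'): parent n7 fail=0; on 'c' 0 → fail=0;  out ∅∪∅=∅
  n15('ece'): parent n14 fail=0; on 'e' 0 → fail=6;  out ∅∪∅=∅
  n4('bbab'): parent n3 fail=19; on 'b' 19→13→0 → fail=1;  out ∅∪∅=∅
  n10('edca'): parent n9 fail=0; on 'a' 0 → fail=13;  out ∅∪{3}={3}
  n16('ecee'): parent n15 fail=6; on 'e' 6 → fail=18;  out ∅∪{5}={5}
  n5('bbaba'): parent n4 fail=1; on 'a' 1 → fail=19;  out {0}∪{3,6}={0,3,6}
  n11('edcab'): parent n10 fail=13; on 'b' 13→0 → fail=1;  out ∅∪∅=∅
  n17('eceea'): parent n16 fail=18; on 'a' 18→6→0 → fail=13;  out {4}∪{3}={3,4}
  n12('edcabc'): parent n11 fail=1; on 'c' 1→0 → fail=0;  out {2}∪∅={2}

Scan:
i=0 'e': node 0→6
i=1 'b': node 6→1 (fail-walked)
i=2 'e': node 1→6 (fail-walked)
i=3 'd': node 6→7
i=4 'd': node 7→0 (fail-walked)
i=5 'd': node 0→0
i=6 'e': node 0→6
i=7 'c': node 6→14
i=8 'e': node 14→15
i=9 'e': node 15→16  emit P5@[8:9]
i=10 'a': node 16→17  emit P3@[10:10],P4@[6:10]
i=11 'a': node 17→13 (fail-walked)  emit P3@[11:11]
i=12 'a': node 13→13 (fail-walked)  emit P3@[12:12]
i=13 'e': node 13→6 (fail-walked)
i=14 'e': node 6→18  emit P5@[13:14]
i=15 'b': node 18→1 (fail-walked)
i=16 'b': node 1→2
i=17 'a': node 2→3  emit P3@[17:17],P6@[16:17]
i=18 'b': node 3→4
i=19 'a': node 4→5  emit P0@[15:19],P3@[19:19],P6@[18:19]
i=20 'a': node 5→13 (fail-walked)  emit P3@[20:20]
i=21 'e': node 13→6 (fail-walked)
i=22 'e': node 6→18  emit P5@[21:22]
i=23 'b': node 18→1 (fail-walked)
i=24 'e': node 1→6 (fail-walked)
i=25 'c': node 6→14
i=26 'e': node 14→15
i=27 'e': node 15→16  emit P5@[26:27]
i=28 'a': node 16→17  emit P3@[28:28],P4@[24:28]
i=29 'c': node 17→0 (fail-walked)
i=30 'e': node 0→6
i=31 'b': node 6→1 (fail-walked)
i=32 'a': node 1→19  emit P3@[32:32],P6@[31:32]
i=33 'e': node 19→6 (fail-walked)
i=34 'd': node 6→7
i=35 'a': node 7→8  emit P1@[33:35],P3@[35:35]
i=36 'e': node 8→6 (fail-walked)
i=37 'd': node 6→7
i=38 'a': node 7→8  emit P1@[36:38],P3@[38:38]
i=39 'd': node 8→0 (fail-walked)
i=40 'd': node 0→0
i=41 'c': node 0→0
i=42 'b': node 0→1
i=43 'b': node 1→2
i=44 'a': node 2→3  emit P3@[44:44],P6@[43:44]
i=45 'b': node 3→4
i=46 'a': node 4→5  emit P0@[42:46],P3@[46:46],P6@[45:46]
i=47 'e': node 5→6 (fail-walked)
i=48 'c': node 6→14
i=49 'e': node 14→15
i=50 'e': node 15→16  emit P5@[49:50]
i=51 'a': node 16→17  emit P3@[51:51],P4@[47:51]
i=52 'c': node 17→0 (fail-walked)
i=53 'e': node 0→6
i=54 'c': node 6→14
i=55 'e': node 14→15
i=56 'e': node 15→16  emit P5@[55:56]
i=57 'a': node 16→17  emit P3@[57:57],P4@[53:57]
i=58 'e': node 17→6 (fail-walked)
i=59 'a': node 6→13 (fail-walked)  emit P3@[59:59]
i=60 'b': node 13→1 (fail-walked)
i=61 'b': node 1→2
i=62 'a': node 2→3  emit P3@[62:62],P6@[61:62]
i=63 'b': node 3→4
i=64 'a': node 4→5  emit P0@[60:64],P3@[64:64],P6@[63:64]
i=65 'b': node 5→1 (fail-walked)
i=66 'a': node 1→19  emit P3@[66:66],P6@[65:66]
i=67 'a': node 19→13 (fail-walked)  emit P3@[67:67]
i=68 'e': node 13→6 (fail-walked)
i=69 'c': node 6→14
i=70 'e': node 14→15
i=71 'e': node 15→16  emit P5@[70:71]
i=72 'a': node 16→17  emit P3@[72:72],P4@[68:72]
i=73 'e': node 17→6 (fail-walked)
i=74 'b': node 6→1 (fail-walked)
i=75 'a': node 1→19  emit P3@[75:75],P6@[74:75]
i=76 'd': node 19→0 (fail-walked)

All matches (sorted): [[9,5],[10,3],[10,4],[11,3],[12,3],[14,5],[17,3],[17,6],[19,0],[19,3],[19,6],[20,3],[22,5],[27,5],[28,3],[28,4],[32,3],[32,6],[35,1],[35,3],[38,1],[38,3],[44,3],[44,6],[46,0],[46,3],[46,6],[50,5],[51,3],[51,4],[56,5],[57,3],[57,4],[59,3],[62,3],[62,6],[64,0],[64,3],[64,6],[66,3],[66,6],[67,3],[71,5],[72,3],[72,4],[75,3],[75,6]]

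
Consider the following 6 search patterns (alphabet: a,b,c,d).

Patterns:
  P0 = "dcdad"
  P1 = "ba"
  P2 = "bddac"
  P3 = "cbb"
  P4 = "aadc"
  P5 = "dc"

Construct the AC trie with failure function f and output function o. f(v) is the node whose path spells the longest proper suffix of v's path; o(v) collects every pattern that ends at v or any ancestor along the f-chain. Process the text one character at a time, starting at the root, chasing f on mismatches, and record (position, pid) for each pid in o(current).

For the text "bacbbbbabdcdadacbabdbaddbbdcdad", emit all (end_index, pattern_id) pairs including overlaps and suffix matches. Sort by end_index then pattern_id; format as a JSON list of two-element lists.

Build automaton:
Trie (insert patterns):
  n0 'ε': a→15 b→6 c→12 d→1
  n1 'd': c→2
  n2 'dc': d→3  [P5 ends]
  n3 'dcd': a→4
  n4 'dcda': d→5
  n5 'dcdad': ·  [P0 ends]
  n6 'b': a→7 d→8
  n7 'ba': ·  [P1 ends]
  n8 'bd': d→9
  n9 'bdd': a→10
  n10 'bdda': c→11
  n11 'bddac': ·  [P2 ends]
  n12 'c': b→13
  n13 'cb': b→14
  n14 'cbb': ·  [P3 ends]
  n15 'a': a→16
  n16 'aa': d→17
  n17 'aad': c→18
  n18 'aadc': ·  [P4 ends]

BFS fail/out derivation:
  fail(1) 'd': from fail(0)=0 chase 'd': 0 ⇒ 0;  out=∅∪out(0)=∅
  fail(6) 'b': from fail(0)=0 chase 'b': 0 ⇒ 0;  out=∅∪out(0)=∅
  fail(12) 'c': from fail(0)=0 chase 'c': 0 ⇒ 0;  out=∅∪out(0)=∅
  fail(15) 'a': from fail(0)=0 chase 'a': 0 ⇒ 0;  out=∅∪out(0)=∅
  fail(2) 'dc': from fail(1)=0 chase 'c': 0 ⇒ 12;  out={5}∪out(12)={5}
  fail(7) 'ba': from fail(6)=0 chase 'a': 0 ⇒ 15;  out={1}∪out(15)={1}
  fail(8) 'bd': from fail(6)=0 chase 'd': 0 ⇒ 1;  out=∅∪out(1)=∅
  fail(13) 'cb': from fail(12)=0 chase 'b': 0 ⇒ 6;  out=∅∪out(6)=∅
  fail(16) 'aa': from fail(15)=0 chase 'a': 0 ⇒ 15;  out=∅∪out(15)=∅
  fail(3) 'dcd': from fail(2)=12 chase 'd': 12→0 ⇒ 1;  out=∅∪out(1)=∅
  fail(9) 'bdd': from fail(8)=1 chase 'd': 1→0 ⇒ 1;  out=∅∪out(1)=∅
  fail(14) 'cbb': from fail(13)=6 chase 'b': 6→0 ⇒ 6;  out={3}∪out(6)={3}
  fail(17) 'aad': from fail(16)=15 chase 'd': 15→0 ⇒ 1;  out=∅∪out(1)=∅
  fail(4) 'dcda': from fail(3)=1 chase 'a': 1→0 ⇒ 15;  out=∅∪out(15)=∅
  fail(10) 'bdda': from fail(9)=1 chase 'a': 1→0 ⇒ 15;  out=∅∪out(15)=∅
  fail(18) 'aadc': from fail(17)=1 chase 'c': 1 ⇒ 2;  out={4}∪out(2)={4,5}
  fail(5) 'dcdad': from fail(4)=15 chase 'd': 15→0 ⇒ 1;  out={0}∪out(1)={0}
  fail(11) 'bddac': from fail(10)=15 chase 'c': 15→0 ⇒ 12;  out={2}∪out(12)={2}

Run:
pos 0 'b': at 6
pos 1 'a': at 7  → match P1@[0:1]
pos 2 'c': at 12 (via fail)
pos 3 'b': at 13
pos 4 'b': at 14  → match P3@[2:4]
pos 5 'b': at 6 (via fail)
pos 6 'b': at 6 (via fail)
pos 7 'a': at 7  → match P1@[6:7]
pos 8 'b': at 6 (via fail)
pos 9 'd': at 8
pos 10 'c': at 2 (via fail)  → match P5@[9:10]
pos 11 'd': at 3
pos 12 'a': at 4
pos 13 'd': at 5  → match P0@[9:13]
pos 14 'a': at 15 (via fail)
pos 15 'c': at 12 (via fail)
pos 16 'b': at 13
pos 17 'a': at 7 (via fail)  → match P1@[16:17]
pos 18 'b': at 6 (via fail)
pos 19 'd': at 8
pos 20 'b': at 6 (via fail)
pos 21 'a': at 7  → match P1@[20:21]
pos 22 'd': at 1 (via fail)
pos 23 'd': at 1 (via fail)
pos 24 'b': at 6 (via fail)
pos 25 'b': at 6 (via fail)
pos 26 'd': at 8
pos 27 'c': at 2 (via fail)  → match P5@[26:27]
pos 28 'd': at 3
pos 29 'a': at 4
pos 30 'd': at 5  → match P0@[26:30]

Result: [[1,1],[4,3],[7,1],[10,5],[13,0],[17,1],[21,1],[27,5],[30,0]]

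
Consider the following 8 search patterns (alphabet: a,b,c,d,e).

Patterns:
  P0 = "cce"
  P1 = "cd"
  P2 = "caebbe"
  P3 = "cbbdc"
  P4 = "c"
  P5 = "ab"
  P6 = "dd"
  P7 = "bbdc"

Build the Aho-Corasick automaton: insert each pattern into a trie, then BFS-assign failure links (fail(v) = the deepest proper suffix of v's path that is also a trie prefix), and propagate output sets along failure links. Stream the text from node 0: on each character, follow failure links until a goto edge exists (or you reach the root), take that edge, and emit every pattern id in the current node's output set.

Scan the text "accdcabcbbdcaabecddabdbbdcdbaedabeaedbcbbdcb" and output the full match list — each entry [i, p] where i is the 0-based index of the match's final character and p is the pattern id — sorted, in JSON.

Build:
Trie (insert patterns):
  n0 'ε': a→14 b→18 c→1 d→16
  n1 'c': a→5 b→10 c→2 d→4  [P4 ends]
  n2 'cc': e→3
  n3 'cce': ·  [P0 ends]
  n4 'cd': ·  [P1 ends]
  n5 'ca': e→6
  n6 'cae': b→7
  n7 'caeb': b→8
  n8 'caebb': e→9
  n9 'caebbe': ·  [P2 ends]
  n10 'cb': b→11
  n11 'cbb': d→12
  n12 'cbbd': c→13
  n13 'cbbdc': ·  [P3 ends]
  n14 'a': b→15
  n15 'ab': ·  [P5 ends]
  n16 'd': d→17
  n17 'dd': ·  [P6 ends]
  n18 'b': b→19
  n19 'bb': d→20
  n20 'bbd': c→21
  n21 'bbdc': ·  [P7 ends]

BFS fail/out derivation:
  n1('c'): parent n0 fail=0; on 'c' 0 → fail=0;  out {4}∪∅={4}
  n14('a'): parent n0 fail=0; on 'a' 0 → fail=0;  out ∅∪∅=∅
  n16('d'): parent n0 fail=0; on 'd' 0 → fail=0;  out ∅∪∅=∅
  n18('b'): parent n0 fail=0; on 'b' 0 → fail=0;  out ∅∪∅=∅
  n2('cc'): parent n1 fail=0; on 'c' 0 → fail=1;  out ∅∪{4}={4}
  n4('cd'): parent n1 fail=0; on 'd' 0 → fail=16;  out {1}∪∅={1}
  n5('ca'): parent n1 fail=0; on 'a' 0 → fail=14;  out ∅∪∅=∅
  n10('cb'): parent n1 fail=0; on 'b' 0 → fail=18;  out ∅∪∅=∅
  n15('ab'): parent n14 fail=0; on 'b' 0 → fail=18;  out {5}∪∅={5}
  n17('dd'): parent n16 fail=0; on 'd' 0 → fail=16;  out {6}∪∅={6}
  n19('bb'): parent n18 fail=0; on 'b' 0 → fail=18;  out ∅∪∅=∅
  n3('cce'): parent n2 fail=1; on 'e' 1→0 → fail=0;  out {0}∪∅={0}
  n6('cae'): parent n5 fail=14; on 'e' 14→0 → fail=0;  out ∅∪∅=∅
  n11('cbb'): parent n10 fail=18; on 'b' 18 → fail=19;  out ∅∪∅=∅
  n20('bbd'): parent n19 fail=18; on 'd' 18→0 → fail=16;  out ∅∪∅=∅
  n7('caeb'): parent n6 fail=0; on 'b' 0 → fail=18;  out ∅∪∅=∅
  n12('cbbd'): parent n11 fail=19; on 'd' 19 → fail=20;  out ∅∪∅=∅
  n21('bbdc'): parent n20 fail=16; on 'c' 16→0 → fail=1;  out {7}∪{4}={4,7}
  n8('caebb'): parent n7 fail=18; on 'b' 18 → fail=19;  out ∅∪∅=∅
  n13('cbbdc'): parent n12 fail=20; on 'c' 20 → fail=21;  out {3}∪{4,7}={3,4,7}
  n9('caebbe'): parent n8 fail=19; on 'e' 19→18→0 → fail=0;  out {2}∪∅={2}

Run:
i=0 'a': node 0→14
i=1 'c': node 14→1 (via fail)  emit P4@[1:1]
i=2 'c': node 1→2  emit P4@[2:2]
i=3 'd': node 2→4 (via fail)  emit P1@[2:3]
i=4 'c': node 4→1 (via fail)  emit P4@[4:4]
i=5 'a': node 1→5
i=6 'b': node 5→15 (via fail)  emit P5@[5:6]
i=7 'c': node 15→1 (via fail)  emit P4@[7:7]
i=8 'b': node 1→10
i=9 'b': node 10→11
i=10 'd': node 11→12
i=11 'c': node 12→13  emit P3@[7:11],P4@[11:11],P7@[8:11]
i=12 'a': node 13→5 (via fail)
i=13 'a': node 5→14 (via fail)
i=14 'b': node 14→15  emit P5@[13:14]
i=15 'e': node 15→0 (via fail)
i=16 'c': node 0→1  emit P4@[16:16]
i=17 'd': node 1→4  emit P1@[16:17]
i=18 'd': node 4→17 (via fail)  emit P6@[17:18]
i=19 'a': node 17→14 (via fail)
i=20 'b': node 14→15  emit P5@[19:20]
i=21 'd': node 15→16 (via fail)
i=22 'b': node 16→18 (via fail)
i=23 'b': node 18→19
i=24 'd': node 19→20
i=25 'c': node 20→21  emit P4@[25:25],P7@[22:25]
i=26 'd': node 21→4 (via fail)  emit P1@[25:26]
i=27 'b': node 4→18 (via fail)
i=28 'a': node 18→14 (via fail)
i=29 'e': node 14→0 (via fail)
i=30 'd': node 0→16
i=31 'a': node 16→14 (via fail)
i=32 'b': node 14→15  emit P5@[31:32]
i=33 'e': node 15→0 (via fail)
i=34 'a': node 0→14
i=35 'e': node 14→0 (via fail)
i=36 'd': node 0→16
i=37 'b': node 16→18 (via fail)
i=38 'c': node 18→1 (via fail)  emit P4@[38:38]
i=39 'b': node 1→10
i=40 'b': node 10→11
i=41 'd': node 11→12
i=42 'c': node 12→13  emit P3@[38:42],P4@[42:42],P7@[39:42]
i=43 'b': node 13→10 (via fail)

All matches (sorted): [[1,4],[2,4],[3,1],[4,4],[6,5],[7,4],[11,3],[11,4],[11,7],[14,5],[16,4],[17,1],[18,6],[20,5],[25,4],[25,7],[26,1],[32,5],[38,4],[42,3],[42,4],[42,7]]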